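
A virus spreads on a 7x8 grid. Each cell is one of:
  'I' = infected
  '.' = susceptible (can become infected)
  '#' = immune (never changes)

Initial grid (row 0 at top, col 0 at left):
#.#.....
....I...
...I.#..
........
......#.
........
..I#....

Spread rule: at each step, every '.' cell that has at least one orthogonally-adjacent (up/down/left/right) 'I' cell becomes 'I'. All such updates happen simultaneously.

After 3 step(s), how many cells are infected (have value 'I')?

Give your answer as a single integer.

Answer: 34

Derivation:
Step 0 (initial): 3 infected
Step 1: +8 new -> 11 infected
Step 2: +12 new -> 23 infected
Step 3: +11 new -> 34 infected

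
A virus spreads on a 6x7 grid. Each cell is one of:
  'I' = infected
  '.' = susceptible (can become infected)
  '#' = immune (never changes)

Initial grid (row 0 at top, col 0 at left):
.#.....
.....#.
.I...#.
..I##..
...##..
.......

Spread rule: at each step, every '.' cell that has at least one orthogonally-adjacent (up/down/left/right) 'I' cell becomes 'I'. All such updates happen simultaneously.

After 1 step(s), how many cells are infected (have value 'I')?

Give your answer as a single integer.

Step 0 (initial): 2 infected
Step 1: +5 new -> 7 infected

Answer: 7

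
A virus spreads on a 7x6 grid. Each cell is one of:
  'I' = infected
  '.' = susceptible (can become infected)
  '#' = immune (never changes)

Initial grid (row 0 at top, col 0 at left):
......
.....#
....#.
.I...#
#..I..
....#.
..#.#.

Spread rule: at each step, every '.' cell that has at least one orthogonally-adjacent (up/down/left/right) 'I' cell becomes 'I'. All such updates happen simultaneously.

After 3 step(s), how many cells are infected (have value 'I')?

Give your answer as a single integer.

Step 0 (initial): 2 infected
Step 1: +8 new -> 10 infected
Step 2: +9 new -> 19 infected
Step 3: +7 new -> 26 infected

Answer: 26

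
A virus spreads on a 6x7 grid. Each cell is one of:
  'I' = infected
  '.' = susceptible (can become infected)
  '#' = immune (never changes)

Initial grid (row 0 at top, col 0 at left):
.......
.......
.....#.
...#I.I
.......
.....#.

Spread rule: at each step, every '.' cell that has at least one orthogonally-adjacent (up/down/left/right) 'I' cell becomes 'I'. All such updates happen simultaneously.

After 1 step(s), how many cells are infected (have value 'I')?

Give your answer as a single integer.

Step 0 (initial): 2 infected
Step 1: +5 new -> 7 infected

Answer: 7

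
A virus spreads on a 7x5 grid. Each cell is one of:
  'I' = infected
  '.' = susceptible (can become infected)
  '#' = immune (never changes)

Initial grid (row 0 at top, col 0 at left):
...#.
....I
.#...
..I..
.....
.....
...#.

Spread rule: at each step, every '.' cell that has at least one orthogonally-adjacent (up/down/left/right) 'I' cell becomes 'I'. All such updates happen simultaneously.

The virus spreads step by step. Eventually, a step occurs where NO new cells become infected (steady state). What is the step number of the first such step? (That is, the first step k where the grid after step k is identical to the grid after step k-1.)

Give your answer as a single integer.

Step 0 (initial): 2 infected
Step 1: +7 new -> 9 infected
Step 2: +7 new -> 16 infected
Step 3: +8 new -> 24 infected
Step 4: +5 new -> 29 infected
Step 5: +3 new -> 32 infected
Step 6: +0 new -> 32 infected

Answer: 6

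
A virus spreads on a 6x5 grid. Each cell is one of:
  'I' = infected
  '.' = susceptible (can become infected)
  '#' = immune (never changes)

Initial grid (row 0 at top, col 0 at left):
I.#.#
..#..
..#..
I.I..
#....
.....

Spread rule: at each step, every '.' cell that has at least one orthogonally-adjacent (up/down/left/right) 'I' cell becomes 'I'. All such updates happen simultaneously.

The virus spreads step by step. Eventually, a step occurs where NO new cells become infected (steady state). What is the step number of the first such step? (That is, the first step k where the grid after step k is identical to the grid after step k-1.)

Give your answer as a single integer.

Answer: 5

Derivation:
Step 0 (initial): 3 infected
Step 1: +6 new -> 9 infected
Step 2: +7 new -> 16 infected
Step 3: +5 new -> 21 infected
Step 4: +4 new -> 25 infected
Step 5: +0 new -> 25 infected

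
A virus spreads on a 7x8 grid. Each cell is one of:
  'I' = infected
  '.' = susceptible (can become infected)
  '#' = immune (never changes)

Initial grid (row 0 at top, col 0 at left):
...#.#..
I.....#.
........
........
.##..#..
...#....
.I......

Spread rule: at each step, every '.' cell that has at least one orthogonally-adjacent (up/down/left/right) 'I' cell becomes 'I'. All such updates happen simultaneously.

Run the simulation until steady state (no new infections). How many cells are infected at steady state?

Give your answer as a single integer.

Answer: 49

Derivation:
Step 0 (initial): 2 infected
Step 1: +6 new -> 8 infected
Step 2: +7 new -> 15 infected
Step 3: +6 new -> 21 infected
Step 4: +5 new -> 26 infected
Step 5: +7 new -> 33 infected
Step 6: +5 new -> 38 infected
Step 7: +4 new -> 42 infected
Step 8: +3 new -> 45 infected
Step 9: +2 new -> 47 infected
Step 10: +1 new -> 48 infected
Step 11: +1 new -> 49 infected
Step 12: +0 new -> 49 infected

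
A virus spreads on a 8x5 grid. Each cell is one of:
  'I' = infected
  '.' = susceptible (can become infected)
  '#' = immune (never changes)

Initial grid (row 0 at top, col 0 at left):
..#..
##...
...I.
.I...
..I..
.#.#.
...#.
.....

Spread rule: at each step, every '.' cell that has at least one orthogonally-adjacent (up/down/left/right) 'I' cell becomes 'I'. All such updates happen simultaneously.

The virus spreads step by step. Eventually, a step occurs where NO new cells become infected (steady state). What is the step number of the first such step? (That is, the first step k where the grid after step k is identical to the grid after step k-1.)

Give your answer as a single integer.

Step 0 (initial): 3 infected
Step 1: +10 new -> 13 infected
Step 2: +8 new -> 21 infected
Step 3: +5 new -> 26 infected
Step 4: +4 new -> 30 infected
Step 5: +2 new -> 32 infected
Step 6: +0 new -> 32 infected

Answer: 6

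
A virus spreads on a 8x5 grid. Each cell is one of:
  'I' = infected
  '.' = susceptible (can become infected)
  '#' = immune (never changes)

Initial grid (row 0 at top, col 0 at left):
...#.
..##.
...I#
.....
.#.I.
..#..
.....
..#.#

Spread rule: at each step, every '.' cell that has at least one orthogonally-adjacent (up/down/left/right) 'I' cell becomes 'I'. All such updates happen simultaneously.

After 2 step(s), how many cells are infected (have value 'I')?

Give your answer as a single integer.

Step 0 (initial): 2 infected
Step 1: +5 new -> 7 infected
Step 2: +5 new -> 12 infected

Answer: 12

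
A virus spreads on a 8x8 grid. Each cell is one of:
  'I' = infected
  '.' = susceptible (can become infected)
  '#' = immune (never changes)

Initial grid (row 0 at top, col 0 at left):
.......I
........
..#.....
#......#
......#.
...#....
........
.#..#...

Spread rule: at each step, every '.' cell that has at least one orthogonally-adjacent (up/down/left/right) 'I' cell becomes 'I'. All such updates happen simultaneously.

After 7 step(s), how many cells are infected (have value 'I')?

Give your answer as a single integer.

Step 0 (initial): 1 infected
Step 1: +2 new -> 3 infected
Step 2: +3 new -> 6 infected
Step 3: +3 new -> 9 infected
Step 4: +4 new -> 13 infected
Step 5: +4 new -> 17 infected
Step 6: +5 new -> 22 infected
Step 7: +5 new -> 27 infected

Answer: 27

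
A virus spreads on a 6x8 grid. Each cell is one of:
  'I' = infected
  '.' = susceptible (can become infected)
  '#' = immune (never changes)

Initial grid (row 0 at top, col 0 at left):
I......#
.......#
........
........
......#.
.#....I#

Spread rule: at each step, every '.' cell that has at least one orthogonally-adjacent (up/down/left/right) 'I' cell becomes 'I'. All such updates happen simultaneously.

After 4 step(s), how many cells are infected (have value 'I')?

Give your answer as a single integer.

Step 0 (initial): 2 infected
Step 1: +3 new -> 5 infected
Step 2: +5 new -> 10 infected
Step 3: +7 new -> 17 infected
Step 4: +10 new -> 27 infected

Answer: 27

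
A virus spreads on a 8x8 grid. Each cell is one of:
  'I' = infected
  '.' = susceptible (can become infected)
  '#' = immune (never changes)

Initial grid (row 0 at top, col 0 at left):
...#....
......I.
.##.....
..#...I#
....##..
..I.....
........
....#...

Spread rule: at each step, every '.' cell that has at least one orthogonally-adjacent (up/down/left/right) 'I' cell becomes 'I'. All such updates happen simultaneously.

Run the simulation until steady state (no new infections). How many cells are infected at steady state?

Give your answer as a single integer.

Answer: 56

Derivation:
Step 0 (initial): 3 infected
Step 1: +10 new -> 13 infected
Step 2: +15 new -> 28 infected
Step 3: +13 new -> 41 infected
Step 4: +7 new -> 48 infected
Step 5: +5 new -> 53 infected
Step 6: +2 new -> 55 infected
Step 7: +1 new -> 56 infected
Step 8: +0 new -> 56 infected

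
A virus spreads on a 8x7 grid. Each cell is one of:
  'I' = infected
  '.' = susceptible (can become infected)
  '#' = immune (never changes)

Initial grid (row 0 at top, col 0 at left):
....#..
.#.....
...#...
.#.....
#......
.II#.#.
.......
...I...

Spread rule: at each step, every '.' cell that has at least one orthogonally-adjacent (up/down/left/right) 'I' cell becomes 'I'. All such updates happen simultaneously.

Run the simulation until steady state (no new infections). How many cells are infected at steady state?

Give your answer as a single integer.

Step 0 (initial): 3 infected
Step 1: +8 new -> 11 infected
Step 2: +6 new -> 17 infected
Step 3: +7 new -> 24 infected
Step 4: +5 new -> 29 infected
Step 5: +7 new -> 36 infected
Step 6: +7 new -> 43 infected
Step 7: +3 new -> 46 infected
Step 8: +2 new -> 48 infected
Step 9: +1 new -> 49 infected
Step 10: +0 new -> 49 infected

Answer: 49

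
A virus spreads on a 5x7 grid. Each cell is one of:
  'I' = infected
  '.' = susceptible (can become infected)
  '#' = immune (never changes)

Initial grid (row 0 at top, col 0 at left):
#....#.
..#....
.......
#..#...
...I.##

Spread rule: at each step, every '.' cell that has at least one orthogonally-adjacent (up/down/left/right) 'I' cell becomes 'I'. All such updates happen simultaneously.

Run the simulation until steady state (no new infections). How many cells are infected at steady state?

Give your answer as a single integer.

Step 0 (initial): 1 infected
Step 1: +2 new -> 3 infected
Step 2: +3 new -> 6 infected
Step 3: +5 new -> 11 infected
Step 4: +5 new -> 16 infected
Step 5: +6 new -> 22 infected
Step 6: +4 new -> 26 infected
Step 7: +2 new -> 28 infected
Step 8: +0 new -> 28 infected

Answer: 28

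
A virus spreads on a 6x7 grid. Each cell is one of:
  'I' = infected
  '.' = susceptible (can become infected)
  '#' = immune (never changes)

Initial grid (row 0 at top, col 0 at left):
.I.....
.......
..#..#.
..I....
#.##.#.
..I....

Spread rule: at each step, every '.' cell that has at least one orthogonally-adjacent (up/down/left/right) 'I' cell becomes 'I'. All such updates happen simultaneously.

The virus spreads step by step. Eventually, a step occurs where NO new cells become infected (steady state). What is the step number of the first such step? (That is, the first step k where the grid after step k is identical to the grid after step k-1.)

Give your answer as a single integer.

Answer: 7

Derivation:
Step 0 (initial): 3 infected
Step 1: +7 new -> 10 infected
Step 2: +10 new -> 20 infected
Step 3: +7 new -> 27 infected
Step 4: +4 new -> 31 infected
Step 5: +4 new -> 35 infected
Step 6: +1 new -> 36 infected
Step 7: +0 new -> 36 infected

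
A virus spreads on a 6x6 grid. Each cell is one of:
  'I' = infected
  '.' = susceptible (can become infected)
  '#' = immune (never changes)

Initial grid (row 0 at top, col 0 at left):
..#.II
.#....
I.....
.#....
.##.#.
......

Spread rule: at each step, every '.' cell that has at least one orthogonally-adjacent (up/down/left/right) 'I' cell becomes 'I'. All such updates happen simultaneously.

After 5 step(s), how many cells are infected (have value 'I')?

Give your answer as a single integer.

Step 0 (initial): 3 infected
Step 1: +6 new -> 9 infected
Step 2: +6 new -> 15 infected
Step 3: +7 new -> 22 infected
Step 4: +3 new -> 25 infected
Step 5: +3 new -> 28 infected

Answer: 28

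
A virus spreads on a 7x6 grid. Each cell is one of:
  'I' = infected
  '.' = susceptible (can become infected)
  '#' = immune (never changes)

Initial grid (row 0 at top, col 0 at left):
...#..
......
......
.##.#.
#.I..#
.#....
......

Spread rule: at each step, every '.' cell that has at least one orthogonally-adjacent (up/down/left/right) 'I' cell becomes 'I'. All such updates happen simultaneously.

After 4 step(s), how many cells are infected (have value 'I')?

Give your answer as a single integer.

Answer: 18

Derivation:
Step 0 (initial): 1 infected
Step 1: +3 new -> 4 infected
Step 2: +4 new -> 8 infected
Step 3: +4 new -> 12 infected
Step 4: +6 new -> 18 infected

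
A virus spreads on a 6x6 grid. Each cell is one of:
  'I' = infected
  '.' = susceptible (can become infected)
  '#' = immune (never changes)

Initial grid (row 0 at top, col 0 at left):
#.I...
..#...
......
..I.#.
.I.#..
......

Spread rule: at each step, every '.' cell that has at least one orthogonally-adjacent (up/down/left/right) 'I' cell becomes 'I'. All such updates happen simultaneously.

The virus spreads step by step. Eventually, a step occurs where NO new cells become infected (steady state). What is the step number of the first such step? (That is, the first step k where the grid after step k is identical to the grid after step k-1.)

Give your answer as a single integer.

Answer: 7

Derivation:
Step 0 (initial): 3 infected
Step 1: +8 new -> 11 infected
Step 2: +8 new -> 19 infected
Step 3: +6 new -> 25 infected
Step 4: +3 new -> 28 infected
Step 5: +3 new -> 31 infected
Step 6: +1 new -> 32 infected
Step 7: +0 new -> 32 infected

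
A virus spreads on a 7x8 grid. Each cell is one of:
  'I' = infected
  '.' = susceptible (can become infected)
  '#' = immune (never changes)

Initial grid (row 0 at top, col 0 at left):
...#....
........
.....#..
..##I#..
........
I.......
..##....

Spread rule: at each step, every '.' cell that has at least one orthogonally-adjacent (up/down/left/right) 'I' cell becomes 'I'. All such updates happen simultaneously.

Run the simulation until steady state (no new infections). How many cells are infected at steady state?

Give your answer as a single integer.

Step 0 (initial): 2 infected
Step 1: +5 new -> 7 infected
Step 2: +9 new -> 16 infected
Step 3: +11 new -> 27 infected
Step 4: +9 new -> 36 infected
Step 5: +9 new -> 45 infected
Step 6: +4 new -> 49 infected
Step 7: +0 new -> 49 infected

Answer: 49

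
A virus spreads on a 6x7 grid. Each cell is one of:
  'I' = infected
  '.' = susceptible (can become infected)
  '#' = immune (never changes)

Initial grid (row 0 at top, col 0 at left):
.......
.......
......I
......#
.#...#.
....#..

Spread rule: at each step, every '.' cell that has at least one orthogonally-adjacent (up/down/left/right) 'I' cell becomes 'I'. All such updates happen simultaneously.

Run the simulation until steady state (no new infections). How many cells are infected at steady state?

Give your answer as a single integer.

Step 0 (initial): 1 infected
Step 1: +2 new -> 3 infected
Step 2: +4 new -> 7 infected
Step 3: +4 new -> 11 infected
Step 4: +5 new -> 16 infected
Step 5: +5 new -> 21 infected
Step 6: +6 new -> 27 infected
Step 7: +4 new -> 31 infected
Step 8: +3 new -> 34 infected
Step 9: +1 new -> 35 infected
Step 10: +0 new -> 35 infected

Answer: 35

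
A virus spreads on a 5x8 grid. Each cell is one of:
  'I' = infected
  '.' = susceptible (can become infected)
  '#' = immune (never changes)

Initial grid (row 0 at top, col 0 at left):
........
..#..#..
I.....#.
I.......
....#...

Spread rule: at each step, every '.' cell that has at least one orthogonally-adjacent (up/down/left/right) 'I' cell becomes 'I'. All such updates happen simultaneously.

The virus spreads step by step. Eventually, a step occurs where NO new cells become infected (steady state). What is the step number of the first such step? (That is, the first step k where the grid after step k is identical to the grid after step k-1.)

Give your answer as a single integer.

Answer: 10

Derivation:
Step 0 (initial): 2 infected
Step 1: +4 new -> 6 infected
Step 2: +5 new -> 11 infected
Step 3: +4 new -> 15 infected
Step 4: +5 new -> 20 infected
Step 5: +4 new -> 24 infected
Step 6: +3 new -> 27 infected
Step 7: +3 new -> 30 infected
Step 8: +3 new -> 33 infected
Step 9: +3 new -> 36 infected
Step 10: +0 new -> 36 infected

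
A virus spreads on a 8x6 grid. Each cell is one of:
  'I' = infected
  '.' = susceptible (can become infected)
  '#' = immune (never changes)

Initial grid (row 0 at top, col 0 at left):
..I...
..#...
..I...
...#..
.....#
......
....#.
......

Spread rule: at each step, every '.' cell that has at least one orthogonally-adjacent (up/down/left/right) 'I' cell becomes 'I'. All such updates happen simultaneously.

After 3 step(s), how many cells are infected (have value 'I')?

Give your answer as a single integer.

Answer: 24

Derivation:
Step 0 (initial): 2 infected
Step 1: +5 new -> 7 infected
Step 2: +8 new -> 15 infected
Step 3: +9 new -> 24 infected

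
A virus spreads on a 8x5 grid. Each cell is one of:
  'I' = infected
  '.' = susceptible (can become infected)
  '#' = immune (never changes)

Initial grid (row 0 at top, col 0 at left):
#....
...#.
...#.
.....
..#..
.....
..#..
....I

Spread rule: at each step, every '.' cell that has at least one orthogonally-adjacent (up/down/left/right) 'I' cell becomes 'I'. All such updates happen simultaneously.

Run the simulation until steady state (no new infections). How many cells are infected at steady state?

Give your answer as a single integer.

Answer: 35

Derivation:
Step 0 (initial): 1 infected
Step 1: +2 new -> 3 infected
Step 2: +3 new -> 6 infected
Step 3: +3 new -> 9 infected
Step 4: +5 new -> 14 infected
Step 5: +4 new -> 18 infected
Step 6: +4 new -> 22 infected
Step 7: +4 new -> 26 infected
Step 8: +4 new -> 30 infected
Step 9: +3 new -> 33 infected
Step 10: +2 new -> 35 infected
Step 11: +0 new -> 35 infected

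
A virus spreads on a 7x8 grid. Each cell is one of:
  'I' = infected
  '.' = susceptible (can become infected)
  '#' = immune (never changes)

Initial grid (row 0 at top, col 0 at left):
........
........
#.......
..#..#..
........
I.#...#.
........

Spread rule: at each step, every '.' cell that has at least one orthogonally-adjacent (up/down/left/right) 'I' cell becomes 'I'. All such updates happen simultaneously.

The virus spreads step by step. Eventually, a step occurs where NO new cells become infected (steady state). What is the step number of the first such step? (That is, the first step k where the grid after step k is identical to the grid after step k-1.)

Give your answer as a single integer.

Step 0 (initial): 1 infected
Step 1: +3 new -> 4 infected
Step 2: +3 new -> 7 infected
Step 3: +3 new -> 10 infected
Step 4: +3 new -> 13 infected
Step 5: +6 new -> 19 infected
Step 6: +8 new -> 27 infected
Step 7: +7 new -> 34 infected
Step 8: +6 new -> 40 infected
Step 9: +5 new -> 45 infected
Step 10: +3 new -> 48 infected
Step 11: +2 new -> 50 infected
Step 12: +1 new -> 51 infected
Step 13: +0 new -> 51 infected

Answer: 13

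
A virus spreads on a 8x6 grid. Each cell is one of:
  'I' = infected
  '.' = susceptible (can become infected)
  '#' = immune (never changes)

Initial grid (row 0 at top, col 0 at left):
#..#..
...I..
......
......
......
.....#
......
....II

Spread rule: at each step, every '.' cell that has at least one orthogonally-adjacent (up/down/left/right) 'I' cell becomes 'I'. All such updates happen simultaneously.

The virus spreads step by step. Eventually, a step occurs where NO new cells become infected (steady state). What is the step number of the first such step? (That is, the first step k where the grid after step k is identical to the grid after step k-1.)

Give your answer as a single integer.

Answer: 7

Derivation:
Step 0 (initial): 3 infected
Step 1: +6 new -> 9 infected
Step 2: +10 new -> 19 infected
Step 3: +12 new -> 31 infected
Step 4: +8 new -> 39 infected
Step 5: +4 new -> 43 infected
Step 6: +2 new -> 45 infected
Step 7: +0 new -> 45 infected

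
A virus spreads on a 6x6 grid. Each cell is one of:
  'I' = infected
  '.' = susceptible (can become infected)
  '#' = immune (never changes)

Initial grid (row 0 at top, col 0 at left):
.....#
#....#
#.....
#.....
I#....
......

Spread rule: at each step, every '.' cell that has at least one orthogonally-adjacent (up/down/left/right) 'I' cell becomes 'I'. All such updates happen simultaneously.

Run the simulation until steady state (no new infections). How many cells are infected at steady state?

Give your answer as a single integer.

Answer: 30

Derivation:
Step 0 (initial): 1 infected
Step 1: +1 new -> 2 infected
Step 2: +1 new -> 3 infected
Step 3: +1 new -> 4 infected
Step 4: +2 new -> 6 infected
Step 5: +3 new -> 9 infected
Step 6: +5 new -> 14 infected
Step 7: +5 new -> 19 infected
Step 8: +5 new -> 24 infected
Step 9: +4 new -> 28 infected
Step 10: +2 new -> 30 infected
Step 11: +0 new -> 30 infected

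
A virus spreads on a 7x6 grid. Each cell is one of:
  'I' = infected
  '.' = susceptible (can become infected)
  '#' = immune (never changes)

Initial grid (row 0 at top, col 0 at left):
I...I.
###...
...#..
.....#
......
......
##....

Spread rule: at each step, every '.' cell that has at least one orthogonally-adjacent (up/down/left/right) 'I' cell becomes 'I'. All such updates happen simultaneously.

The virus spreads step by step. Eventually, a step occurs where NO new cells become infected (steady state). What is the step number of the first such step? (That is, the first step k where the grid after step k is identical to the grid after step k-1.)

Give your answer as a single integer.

Answer: 10

Derivation:
Step 0 (initial): 2 infected
Step 1: +4 new -> 6 infected
Step 2: +4 new -> 10 infected
Step 3: +2 new -> 12 infected
Step 4: +2 new -> 14 infected
Step 5: +4 new -> 18 infected
Step 6: +6 new -> 24 infected
Step 7: +6 new -> 30 infected
Step 8: +4 new -> 34 infected
Step 9: +1 new -> 35 infected
Step 10: +0 new -> 35 infected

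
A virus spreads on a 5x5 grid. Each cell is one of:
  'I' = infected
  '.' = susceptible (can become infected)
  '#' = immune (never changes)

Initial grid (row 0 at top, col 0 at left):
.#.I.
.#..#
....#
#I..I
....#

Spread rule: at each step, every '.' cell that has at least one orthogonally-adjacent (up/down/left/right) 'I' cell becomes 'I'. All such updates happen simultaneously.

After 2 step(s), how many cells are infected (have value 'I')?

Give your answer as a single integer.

Step 0 (initial): 3 infected
Step 1: +7 new -> 10 infected
Step 2: +7 new -> 17 infected

Answer: 17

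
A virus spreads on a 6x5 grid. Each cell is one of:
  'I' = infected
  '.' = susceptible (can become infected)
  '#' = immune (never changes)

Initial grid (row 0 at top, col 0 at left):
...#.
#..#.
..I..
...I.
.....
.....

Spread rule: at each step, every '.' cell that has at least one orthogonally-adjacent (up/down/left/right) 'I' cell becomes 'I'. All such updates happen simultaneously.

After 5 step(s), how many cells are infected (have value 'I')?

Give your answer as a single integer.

Step 0 (initial): 2 infected
Step 1: +6 new -> 8 infected
Step 2: +8 new -> 16 infected
Step 3: +6 new -> 22 infected
Step 4: +4 new -> 26 infected
Step 5: +1 new -> 27 infected

Answer: 27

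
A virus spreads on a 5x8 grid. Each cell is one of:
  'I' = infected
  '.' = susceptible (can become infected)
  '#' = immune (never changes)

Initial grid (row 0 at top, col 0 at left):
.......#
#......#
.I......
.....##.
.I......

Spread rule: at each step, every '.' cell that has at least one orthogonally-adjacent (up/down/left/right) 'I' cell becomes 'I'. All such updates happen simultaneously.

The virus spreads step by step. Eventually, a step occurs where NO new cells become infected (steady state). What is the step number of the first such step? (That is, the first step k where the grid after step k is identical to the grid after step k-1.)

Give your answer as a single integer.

Step 0 (initial): 2 infected
Step 1: +6 new -> 8 infected
Step 2: +6 new -> 14 infected
Step 3: +6 new -> 20 infected
Step 4: +5 new -> 25 infected
Step 5: +4 new -> 29 infected
Step 6: +4 new -> 33 infected
Step 7: +2 new -> 35 infected
Step 8: +0 new -> 35 infected

Answer: 8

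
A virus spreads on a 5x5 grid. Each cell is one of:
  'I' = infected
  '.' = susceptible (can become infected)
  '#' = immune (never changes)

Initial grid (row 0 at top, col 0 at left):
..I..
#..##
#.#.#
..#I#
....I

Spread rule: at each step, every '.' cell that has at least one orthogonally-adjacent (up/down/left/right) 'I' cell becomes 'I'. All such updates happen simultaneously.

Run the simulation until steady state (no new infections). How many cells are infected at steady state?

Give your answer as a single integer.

Answer: 17

Derivation:
Step 0 (initial): 3 infected
Step 1: +5 new -> 8 infected
Step 2: +4 new -> 12 infected
Step 3: +2 new -> 14 infected
Step 4: +2 new -> 16 infected
Step 5: +1 new -> 17 infected
Step 6: +0 new -> 17 infected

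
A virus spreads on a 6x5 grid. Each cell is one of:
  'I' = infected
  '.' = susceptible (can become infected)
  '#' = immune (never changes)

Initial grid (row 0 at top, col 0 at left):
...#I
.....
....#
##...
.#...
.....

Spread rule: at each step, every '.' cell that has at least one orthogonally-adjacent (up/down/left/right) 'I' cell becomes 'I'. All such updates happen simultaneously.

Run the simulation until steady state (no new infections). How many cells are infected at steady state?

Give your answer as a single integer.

Step 0 (initial): 1 infected
Step 1: +1 new -> 2 infected
Step 2: +1 new -> 3 infected
Step 3: +2 new -> 5 infected
Step 4: +4 new -> 9 infected
Step 5: +6 new -> 15 infected
Step 6: +5 new -> 20 infected
Step 7: +2 new -> 22 infected
Step 8: +1 new -> 23 infected
Step 9: +1 new -> 24 infected
Step 10: +1 new -> 25 infected
Step 11: +0 new -> 25 infected

Answer: 25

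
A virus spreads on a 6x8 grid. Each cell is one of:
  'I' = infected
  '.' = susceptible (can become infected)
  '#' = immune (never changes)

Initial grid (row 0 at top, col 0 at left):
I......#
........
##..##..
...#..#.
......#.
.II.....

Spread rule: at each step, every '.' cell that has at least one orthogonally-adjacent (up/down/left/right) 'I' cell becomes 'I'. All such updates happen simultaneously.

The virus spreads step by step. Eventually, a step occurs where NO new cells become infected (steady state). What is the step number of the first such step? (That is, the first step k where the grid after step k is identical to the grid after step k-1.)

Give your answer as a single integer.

Answer: 9

Derivation:
Step 0 (initial): 3 infected
Step 1: +6 new -> 9 infected
Step 2: +7 new -> 16 infected
Step 3: +6 new -> 22 infected
Step 4: +6 new -> 28 infected
Step 5: +4 new -> 32 infected
Step 6: +3 new -> 35 infected
Step 7: +2 new -> 37 infected
Step 8: +3 new -> 40 infected
Step 9: +0 new -> 40 infected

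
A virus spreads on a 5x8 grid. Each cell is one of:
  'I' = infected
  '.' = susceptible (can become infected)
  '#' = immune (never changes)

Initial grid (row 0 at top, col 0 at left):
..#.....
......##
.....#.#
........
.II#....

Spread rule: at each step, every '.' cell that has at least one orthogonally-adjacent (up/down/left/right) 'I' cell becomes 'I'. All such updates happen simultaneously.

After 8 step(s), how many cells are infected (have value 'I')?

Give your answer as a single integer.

Answer: 33

Derivation:
Step 0 (initial): 2 infected
Step 1: +3 new -> 5 infected
Step 2: +4 new -> 9 infected
Step 3: +5 new -> 14 infected
Step 4: +6 new -> 20 infected
Step 5: +5 new -> 25 infected
Step 6: +5 new -> 30 infected
Step 7: +2 new -> 32 infected
Step 8: +1 new -> 33 infected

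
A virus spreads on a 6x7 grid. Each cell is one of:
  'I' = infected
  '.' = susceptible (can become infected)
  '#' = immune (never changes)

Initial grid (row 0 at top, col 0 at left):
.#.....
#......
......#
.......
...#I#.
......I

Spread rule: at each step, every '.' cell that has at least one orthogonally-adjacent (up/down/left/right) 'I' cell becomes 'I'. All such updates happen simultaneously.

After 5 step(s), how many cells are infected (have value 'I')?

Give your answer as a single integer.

Answer: 31

Derivation:
Step 0 (initial): 2 infected
Step 1: +4 new -> 6 infected
Step 2: +5 new -> 11 infected
Step 3: +5 new -> 16 infected
Step 4: +7 new -> 23 infected
Step 5: +8 new -> 31 infected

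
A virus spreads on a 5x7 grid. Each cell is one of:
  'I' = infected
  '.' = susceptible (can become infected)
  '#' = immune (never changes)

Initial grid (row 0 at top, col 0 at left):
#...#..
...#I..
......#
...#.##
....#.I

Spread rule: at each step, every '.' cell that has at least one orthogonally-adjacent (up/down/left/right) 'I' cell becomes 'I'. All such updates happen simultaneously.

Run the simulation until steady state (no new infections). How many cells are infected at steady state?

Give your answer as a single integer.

Step 0 (initial): 2 infected
Step 1: +3 new -> 5 infected
Step 2: +5 new -> 10 infected
Step 3: +2 new -> 12 infected
Step 4: +3 new -> 15 infected
Step 5: +5 new -> 20 infected
Step 6: +6 new -> 26 infected
Step 7: +1 new -> 27 infected
Step 8: +0 new -> 27 infected

Answer: 27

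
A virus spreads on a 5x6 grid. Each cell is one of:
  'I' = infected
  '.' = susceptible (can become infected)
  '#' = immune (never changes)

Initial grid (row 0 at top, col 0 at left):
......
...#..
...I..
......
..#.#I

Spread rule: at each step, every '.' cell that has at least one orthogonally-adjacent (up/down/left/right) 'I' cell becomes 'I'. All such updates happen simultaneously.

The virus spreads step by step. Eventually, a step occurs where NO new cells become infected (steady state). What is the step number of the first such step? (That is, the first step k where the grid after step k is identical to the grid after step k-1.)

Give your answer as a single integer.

Answer: 6

Derivation:
Step 0 (initial): 2 infected
Step 1: +4 new -> 6 infected
Step 2: +7 new -> 13 infected
Step 3: +6 new -> 19 infected
Step 4: +6 new -> 25 infected
Step 5: +2 new -> 27 infected
Step 6: +0 new -> 27 infected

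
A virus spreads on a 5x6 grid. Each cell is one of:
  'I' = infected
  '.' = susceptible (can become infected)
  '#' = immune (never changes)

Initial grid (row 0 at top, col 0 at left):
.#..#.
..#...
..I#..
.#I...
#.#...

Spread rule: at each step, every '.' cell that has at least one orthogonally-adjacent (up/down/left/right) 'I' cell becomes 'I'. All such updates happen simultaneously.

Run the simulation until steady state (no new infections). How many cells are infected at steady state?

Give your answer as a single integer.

Answer: 22

Derivation:
Step 0 (initial): 2 infected
Step 1: +2 new -> 4 infected
Step 2: +4 new -> 8 infected
Step 3: +5 new -> 13 infected
Step 4: +4 new -> 17 infected
Step 5: +2 new -> 19 infected
Step 6: +2 new -> 21 infected
Step 7: +1 new -> 22 infected
Step 8: +0 new -> 22 infected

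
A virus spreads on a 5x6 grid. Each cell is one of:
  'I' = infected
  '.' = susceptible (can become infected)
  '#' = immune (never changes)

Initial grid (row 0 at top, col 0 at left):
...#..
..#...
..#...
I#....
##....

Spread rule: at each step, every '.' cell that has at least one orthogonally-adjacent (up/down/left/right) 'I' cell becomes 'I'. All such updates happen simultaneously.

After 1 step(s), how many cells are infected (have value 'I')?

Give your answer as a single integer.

Answer: 2

Derivation:
Step 0 (initial): 1 infected
Step 1: +1 new -> 2 infected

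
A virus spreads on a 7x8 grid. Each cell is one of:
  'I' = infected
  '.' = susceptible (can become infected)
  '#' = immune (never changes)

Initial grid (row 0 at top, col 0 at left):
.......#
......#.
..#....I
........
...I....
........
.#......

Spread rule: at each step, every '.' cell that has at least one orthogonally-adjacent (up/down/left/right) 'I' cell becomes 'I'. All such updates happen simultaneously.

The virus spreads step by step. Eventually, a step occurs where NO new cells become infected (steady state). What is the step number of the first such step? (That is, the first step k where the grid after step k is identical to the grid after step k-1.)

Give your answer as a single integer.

Answer: 8

Derivation:
Step 0 (initial): 2 infected
Step 1: +7 new -> 9 infected
Step 2: +11 new -> 20 infected
Step 3: +12 new -> 32 infected
Step 4: +10 new -> 42 infected
Step 5: +7 new -> 49 infected
Step 6: +2 new -> 51 infected
Step 7: +1 new -> 52 infected
Step 8: +0 new -> 52 infected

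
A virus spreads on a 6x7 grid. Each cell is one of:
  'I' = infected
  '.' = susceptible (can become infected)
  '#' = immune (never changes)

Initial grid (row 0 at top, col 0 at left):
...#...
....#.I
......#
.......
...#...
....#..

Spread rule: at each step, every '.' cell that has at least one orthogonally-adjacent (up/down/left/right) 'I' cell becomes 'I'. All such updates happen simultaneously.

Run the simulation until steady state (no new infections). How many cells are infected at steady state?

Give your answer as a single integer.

Step 0 (initial): 1 infected
Step 1: +2 new -> 3 infected
Step 2: +2 new -> 5 infected
Step 3: +3 new -> 8 infected
Step 4: +4 new -> 12 infected
Step 5: +6 new -> 18 infected
Step 6: +4 new -> 22 infected
Step 7: +5 new -> 27 infected
Step 8: +5 new -> 32 infected
Step 9: +4 new -> 36 infected
Step 10: +1 new -> 37 infected
Step 11: +0 new -> 37 infected

Answer: 37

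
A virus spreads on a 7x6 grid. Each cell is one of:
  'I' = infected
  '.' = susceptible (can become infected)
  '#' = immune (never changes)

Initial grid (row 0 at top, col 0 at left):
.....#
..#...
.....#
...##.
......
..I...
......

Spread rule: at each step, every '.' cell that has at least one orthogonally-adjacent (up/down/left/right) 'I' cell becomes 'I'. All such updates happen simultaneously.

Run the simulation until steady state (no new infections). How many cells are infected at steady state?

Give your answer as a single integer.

Answer: 37

Derivation:
Step 0 (initial): 1 infected
Step 1: +4 new -> 5 infected
Step 2: +7 new -> 12 infected
Step 3: +7 new -> 19 infected
Step 4: +5 new -> 24 infected
Step 5: +5 new -> 29 infected
Step 6: +4 new -> 33 infected
Step 7: +4 new -> 37 infected
Step 8: +0 new -> 37 infected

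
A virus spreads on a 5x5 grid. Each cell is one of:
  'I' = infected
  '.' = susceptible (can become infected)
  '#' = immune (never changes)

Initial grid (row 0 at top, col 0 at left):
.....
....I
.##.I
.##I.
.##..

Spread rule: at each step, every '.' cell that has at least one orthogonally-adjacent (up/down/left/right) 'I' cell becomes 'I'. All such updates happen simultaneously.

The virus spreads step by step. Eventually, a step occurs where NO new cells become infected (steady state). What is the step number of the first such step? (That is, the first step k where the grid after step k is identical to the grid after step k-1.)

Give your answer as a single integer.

Step 0 (initial): 3 infected
Step 1: +5 new -> 8 infected
Step 2: +3 new -> 11 infected
Step 3: +2 new -> 13 infected
Step 4: +2 new -> 15 infected
Step 5: +2 new -> 17 infected
Step 6: +1 new -> 18 infected
Step 7: +1 new -> 19 infected
Step 8: +0 new -> 19 infected

Answer: 8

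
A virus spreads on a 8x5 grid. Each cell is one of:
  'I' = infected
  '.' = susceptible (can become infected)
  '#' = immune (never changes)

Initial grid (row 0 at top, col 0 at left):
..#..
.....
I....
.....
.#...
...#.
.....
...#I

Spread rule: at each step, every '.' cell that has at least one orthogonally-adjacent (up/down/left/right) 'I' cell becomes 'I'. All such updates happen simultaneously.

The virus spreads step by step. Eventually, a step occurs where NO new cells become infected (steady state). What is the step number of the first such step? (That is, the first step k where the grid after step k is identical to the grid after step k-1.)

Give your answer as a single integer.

Answer: 7

Derivation:
Step 0 (initial): 2 infected
Step 1: +4 new -> 6 infected
Step 2: +7 new -> 13 infected
Step 3: +7 new -> 20 infected
Step 4: +11 new -> 31 infected
Step 5: +4 new -> 35 infected
Step 6: +1 new -> 36 infected
Step 7: +0 new -> 36 infected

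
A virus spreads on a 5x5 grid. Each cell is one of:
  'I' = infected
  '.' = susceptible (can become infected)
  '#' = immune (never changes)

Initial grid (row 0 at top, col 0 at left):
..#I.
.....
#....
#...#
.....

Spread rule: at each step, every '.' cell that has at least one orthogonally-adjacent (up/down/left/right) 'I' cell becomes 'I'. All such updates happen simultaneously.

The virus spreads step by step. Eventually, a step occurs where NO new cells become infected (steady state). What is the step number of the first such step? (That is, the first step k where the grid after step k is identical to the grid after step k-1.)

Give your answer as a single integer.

Step 0 (initial): 1 infected
Step 1: +2 new -> 3 infected
Step 2: +3 new -> 6 infected
Step 3: +4 new -> 10 infected
Step 4: +5 new -> 15 infected
Step 5: +4 new -> 19 infected
Step 6: +1 new -> 20 infected
Step 7: +1 new -> 21 infected
Step 8: +0 new -> 21 infected

Answer: 8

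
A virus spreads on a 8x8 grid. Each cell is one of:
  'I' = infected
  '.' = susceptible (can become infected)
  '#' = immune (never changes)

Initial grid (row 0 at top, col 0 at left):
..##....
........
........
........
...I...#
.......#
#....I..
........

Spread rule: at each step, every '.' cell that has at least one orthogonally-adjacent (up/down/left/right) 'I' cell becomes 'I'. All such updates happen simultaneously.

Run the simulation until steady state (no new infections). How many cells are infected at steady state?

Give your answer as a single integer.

Step 0 (initial): 2 infected
Step 1: +8 new -> 10 infected
Step 2: +12 new -> 22 infected
Step 3: +11 new -> 33 infected
Step 4: +9 new -> 42 infected
Step 5: +7 new -> 49 infected
Step 6: +6 new -> 55 infected
Step 7: +3 new -> 58 infected
Step 8: +1 new -> 59 infected
Step 9: +0 new -> 59 infected

Answer: 59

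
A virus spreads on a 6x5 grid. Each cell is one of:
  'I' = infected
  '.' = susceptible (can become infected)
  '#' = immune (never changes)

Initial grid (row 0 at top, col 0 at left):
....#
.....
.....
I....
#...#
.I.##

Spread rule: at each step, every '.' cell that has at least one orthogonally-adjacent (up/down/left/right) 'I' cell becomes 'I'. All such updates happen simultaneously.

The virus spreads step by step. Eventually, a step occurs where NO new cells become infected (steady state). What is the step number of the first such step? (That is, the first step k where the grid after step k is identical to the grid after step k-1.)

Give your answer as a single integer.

Answer: 7

Derivation:
Step 0 (initial): 2 infected
Step 1: +5 new -> 7 infected
Step 2: +4 new -> 11 infected
Step 3: +5 new -> 16 infected
Step 4: +4 new -> 20 infected
Step 5: +3 new -> 23 infected
Step 6: +2 new -> 25 infected
Step 7: +0 new -> 25 infected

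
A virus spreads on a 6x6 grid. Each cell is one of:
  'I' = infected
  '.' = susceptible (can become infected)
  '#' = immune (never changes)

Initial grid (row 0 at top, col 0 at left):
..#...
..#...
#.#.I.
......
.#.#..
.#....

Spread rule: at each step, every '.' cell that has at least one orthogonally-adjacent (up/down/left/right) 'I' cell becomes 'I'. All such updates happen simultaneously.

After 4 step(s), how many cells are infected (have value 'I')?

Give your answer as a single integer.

Step 0 (initial): 1 infected
Step 1: +4 new -> 5 infected
Step 2: +6 new -> 11 infected
Step 3: +5 new -> 16 infected
Step 4: +4 new -> 20 infected

Answer: 20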